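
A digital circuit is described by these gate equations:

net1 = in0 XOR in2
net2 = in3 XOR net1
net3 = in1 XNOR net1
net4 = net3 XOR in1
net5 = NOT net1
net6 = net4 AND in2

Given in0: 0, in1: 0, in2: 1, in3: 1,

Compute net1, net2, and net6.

net1 = in0 XOR in2 = 0 XOR 1 = 1
net2 = in3 XOR net1 = 1 XOR 1 = 0
net3 = in1 XNOR net1 = 0 XNOR 1 = 0
net4 = net3 XOR in1 = 0 XOR 0 = 0
net6 = net4 AND in2 = 0 AND 1 = 0

net1 = 1, net2 = 0, net6 = 0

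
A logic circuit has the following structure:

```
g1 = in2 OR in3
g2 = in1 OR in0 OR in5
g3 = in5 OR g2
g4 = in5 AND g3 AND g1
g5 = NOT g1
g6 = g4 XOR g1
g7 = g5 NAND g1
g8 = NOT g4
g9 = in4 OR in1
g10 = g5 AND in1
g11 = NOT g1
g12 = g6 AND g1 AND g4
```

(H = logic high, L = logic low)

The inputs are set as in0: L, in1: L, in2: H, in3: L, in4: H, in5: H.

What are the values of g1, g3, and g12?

g1 = H; g3 = H; g12 = L

g1 = in2 OR in3 = H OR L = H
g2 = in1 OR in0 OR in5 = L OR L OR H = H
g3 = in5 OR g2 = H OR H = H
g4 = in5 AND g3 AND g1 = H AND H AND H = H
g6 = g4 XOR g1 = H XOR H = L
g12 = g6 AND g1 AND g4 = L AND H AND H = L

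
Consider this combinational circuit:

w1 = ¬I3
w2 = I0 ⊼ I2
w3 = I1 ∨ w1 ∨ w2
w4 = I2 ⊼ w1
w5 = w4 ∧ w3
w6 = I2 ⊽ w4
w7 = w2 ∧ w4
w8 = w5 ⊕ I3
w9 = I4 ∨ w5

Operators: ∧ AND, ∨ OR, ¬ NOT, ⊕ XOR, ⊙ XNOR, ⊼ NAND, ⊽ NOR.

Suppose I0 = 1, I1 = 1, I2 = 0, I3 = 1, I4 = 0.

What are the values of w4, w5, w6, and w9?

w1 = NOT I3 = NOT 1 = 0
w2 = I0 NAND I2 = 1 NAND 0 = 1
w3 = I1 OR w1 OR w2 = 1 OR 0 OR 1 = 1
w4 = I2 NAND w1 = 0 NAND 0 = 1
w5 = w4 AND w3 = 1 AND 1 = 1
w6 = I2 NOR w4 = 0 NOR 1 = 0
w9 = I4 OR w5 = 0 OR 1 = 1

w4 = 1, w5 = 1, w6 = 0, w9 = 1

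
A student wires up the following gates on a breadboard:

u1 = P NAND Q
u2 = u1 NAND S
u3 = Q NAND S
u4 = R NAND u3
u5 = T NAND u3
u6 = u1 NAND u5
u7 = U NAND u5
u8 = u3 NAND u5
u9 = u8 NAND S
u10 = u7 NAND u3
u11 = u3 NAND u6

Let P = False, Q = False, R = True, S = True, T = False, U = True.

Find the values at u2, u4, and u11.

u2 = False, u4 = False, u11 = True

u1 = P NAND Q = False NAND False = True
u2 = u1 NAND S = True NAND True = False
u3 = Q NAND S = False NAND True = True
u4 = R NAND u3 = True NAND True = False
u5 = T NAND u3 = False NAND True = True
u6 = u1 NAND u5 = True NAND True = False
u11 = u3 NAND u6 = True NAND False = True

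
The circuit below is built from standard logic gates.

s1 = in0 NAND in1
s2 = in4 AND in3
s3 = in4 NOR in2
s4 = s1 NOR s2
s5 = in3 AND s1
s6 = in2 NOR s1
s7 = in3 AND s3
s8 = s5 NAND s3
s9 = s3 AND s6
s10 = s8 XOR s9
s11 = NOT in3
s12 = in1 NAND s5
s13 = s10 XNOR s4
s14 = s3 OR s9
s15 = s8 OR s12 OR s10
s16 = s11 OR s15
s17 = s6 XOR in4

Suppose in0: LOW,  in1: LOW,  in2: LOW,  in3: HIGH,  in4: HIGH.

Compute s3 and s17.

s3 = LOW, s17 = HIGH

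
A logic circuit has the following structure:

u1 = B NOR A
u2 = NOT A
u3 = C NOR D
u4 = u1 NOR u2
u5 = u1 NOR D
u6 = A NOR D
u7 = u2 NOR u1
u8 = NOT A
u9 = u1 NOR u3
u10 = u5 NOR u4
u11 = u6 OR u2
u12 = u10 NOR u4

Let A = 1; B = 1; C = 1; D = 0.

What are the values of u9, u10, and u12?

u9 = 1  u10 = 0  u12 = 0

u1 = B NOR A = 1 NOR 1 = 0
u2 = NOT A = NOT 1 = 0
u3 = C NOR D = 1 NOR 0 = 0
u4 = u1 NOR u2 = 0 NOR 0 = 1
u5 = u1 NOR D = 0 NOR 0 = 1
u9 = u1 NOR u3 = 0 NOR 0 = 1
u10 = u5 NOR u4 = 1 NOR 1 = 0
u12 = u10 NOR u4 = 0 NOR 1 = 0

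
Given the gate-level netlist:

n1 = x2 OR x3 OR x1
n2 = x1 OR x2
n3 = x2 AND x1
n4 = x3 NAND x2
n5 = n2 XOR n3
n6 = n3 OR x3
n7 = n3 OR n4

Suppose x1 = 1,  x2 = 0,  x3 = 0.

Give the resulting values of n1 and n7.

n1 = x2 OR x3 OR x1 = 0 OR 0 OR 1 = 1
n3 = x2 AND x1 = 0 AND 1 = 0
n4 = x3 NAND x2 = 0 NAND 0 = 1
n7 = n3 OR n4 = 0 OR 1 = 1

n1 = 1, n7 = 1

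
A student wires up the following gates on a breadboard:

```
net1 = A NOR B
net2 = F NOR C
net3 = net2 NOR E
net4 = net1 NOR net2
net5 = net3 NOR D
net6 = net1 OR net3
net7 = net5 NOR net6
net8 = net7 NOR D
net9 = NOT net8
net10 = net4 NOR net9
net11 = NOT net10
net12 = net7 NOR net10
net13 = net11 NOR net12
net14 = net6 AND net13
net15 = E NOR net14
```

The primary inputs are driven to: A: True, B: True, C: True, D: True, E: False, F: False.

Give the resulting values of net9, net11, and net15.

net9 = True, net11 = True, net15 = True

net1 = A NOR B = True NOR True = False
net2 = F NOR C = False NOR True = False
net3 = net2 NOR E = False NOR False = True
net4 = net1 NOR net2 = False NOR False = True
net5 = net3 NOR D = True NOR True = False
net6 = net1 OR net3 = False OR True = True
net7 = net5 NOR net6 = False NOR True = False
net8 = net7 NOR D = False NOR True = False
net9 = NOT net8 = NOT False = True
net10 = net4 NOR net9 = True NOR True = False
net11 = NOT net10 = NOT False = True
net12 = net7 NOR net10 = False NOR False = True
net13 = net11 NOR net12 = True NOR True = False
net14 = net6 AND net13 = True AND False = False
net15 = E NOR net14 = False NOR False = True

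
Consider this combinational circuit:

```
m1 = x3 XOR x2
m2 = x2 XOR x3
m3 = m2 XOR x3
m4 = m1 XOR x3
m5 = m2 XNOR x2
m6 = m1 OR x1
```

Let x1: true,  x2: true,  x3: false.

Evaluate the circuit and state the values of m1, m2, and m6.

m1 = x3 XOR x2 = false XOR true = true
m2 = x2 XOR x3 = true XOR false = true
m6 = m1 OR x1 = true OR true = true

m1 = true; m2 = true; m6 = true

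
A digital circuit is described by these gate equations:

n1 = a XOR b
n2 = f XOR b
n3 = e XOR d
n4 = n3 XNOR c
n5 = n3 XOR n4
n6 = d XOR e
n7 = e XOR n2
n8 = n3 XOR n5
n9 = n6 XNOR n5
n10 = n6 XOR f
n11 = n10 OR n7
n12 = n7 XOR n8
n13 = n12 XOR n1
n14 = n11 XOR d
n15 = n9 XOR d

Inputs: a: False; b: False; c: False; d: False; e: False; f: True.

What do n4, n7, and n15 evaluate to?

n4 = True; n7 = True; n15 = False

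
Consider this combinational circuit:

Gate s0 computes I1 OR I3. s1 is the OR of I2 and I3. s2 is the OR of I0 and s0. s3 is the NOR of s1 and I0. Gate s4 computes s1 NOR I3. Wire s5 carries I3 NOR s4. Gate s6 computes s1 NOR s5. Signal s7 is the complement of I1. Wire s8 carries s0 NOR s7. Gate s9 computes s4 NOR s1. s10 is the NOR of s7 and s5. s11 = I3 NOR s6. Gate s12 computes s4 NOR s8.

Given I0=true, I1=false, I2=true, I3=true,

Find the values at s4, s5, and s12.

s0 = I1 OR I3 = false OR true = true
s1 = I2 OR I3 = true OR true = true
s4 = s1 NOR I3 = true NOR true = false
s5 = I3 NOR s4 = true NOR false = false
s7 = NOT I1 = NOT false = true
s8 = s0 NOR s7 = true NOR true = false
s12 = s4 NOR s8 = false NOR false = true

s4 = false, s5 = false, s12 = true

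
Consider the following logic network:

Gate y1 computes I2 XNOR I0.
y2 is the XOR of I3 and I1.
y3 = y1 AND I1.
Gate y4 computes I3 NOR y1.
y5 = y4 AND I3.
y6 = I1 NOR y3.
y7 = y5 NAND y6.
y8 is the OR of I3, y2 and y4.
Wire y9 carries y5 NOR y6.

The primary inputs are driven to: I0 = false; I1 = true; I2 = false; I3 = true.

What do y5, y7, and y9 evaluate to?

y1 = I2 XNOR I0 = false XNOR false = true
y3 = y1 AND I1 = true AND true = true
y4 = I3 NOR y1 = true NOR true = false
y5 = y4 AND I3 = false AND true = false
y6 = I1 NOR y3 = true NOR true = false
y7 = y5 NAND y6 = false NAND false = true
y9 = y5 NOR y6 = false NOR false = true

y5 = false, y7 = true, y9 = true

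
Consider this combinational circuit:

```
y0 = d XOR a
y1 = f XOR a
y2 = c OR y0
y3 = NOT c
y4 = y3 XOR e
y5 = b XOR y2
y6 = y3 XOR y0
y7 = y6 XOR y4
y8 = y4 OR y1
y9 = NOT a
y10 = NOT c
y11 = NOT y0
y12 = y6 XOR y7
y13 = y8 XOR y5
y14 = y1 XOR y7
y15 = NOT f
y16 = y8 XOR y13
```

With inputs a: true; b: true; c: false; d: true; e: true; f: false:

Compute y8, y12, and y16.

y8 = true; y12 = false; y16 = true

y0 = d XOR a = true XOR true = false
y1 = f XOR a = false XOR true = true
y2 = c OR y0 = false OR false = false
y3 = NOT c = NOT false = true
y4 = y3 XOR e = true XOR true = false
y5 = b XOR y2 = true XOR false = true
y6 = y3 XOR y0 = true XOR false = true
y7 = y6 XOR y4 = true XOR false = true
y8 = y4 OR y1 = false OR true = true
y12 = y6 XOR y7 = true XOR true = false
y13 = y8 XOR y5 = true XOR true = false
y16 = y8 XOR y13 = true XOR false = true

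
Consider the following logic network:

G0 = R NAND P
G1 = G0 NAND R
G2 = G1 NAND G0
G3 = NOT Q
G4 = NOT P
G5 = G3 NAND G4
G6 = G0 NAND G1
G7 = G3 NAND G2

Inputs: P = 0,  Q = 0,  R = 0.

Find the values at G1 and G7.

G1 = 1; G7 = 1

G0 = R NAND P = 0 NAND 0 = 1
G1 = G0 NAND R = 1 NAND 0 = 1
G2 = G1 NAND G0 = 1 NAND 1 = 0
G3 = NOT Q = NOT 0 = 1
G7 = G3 NAND G2 = 1 NAND 0 = 1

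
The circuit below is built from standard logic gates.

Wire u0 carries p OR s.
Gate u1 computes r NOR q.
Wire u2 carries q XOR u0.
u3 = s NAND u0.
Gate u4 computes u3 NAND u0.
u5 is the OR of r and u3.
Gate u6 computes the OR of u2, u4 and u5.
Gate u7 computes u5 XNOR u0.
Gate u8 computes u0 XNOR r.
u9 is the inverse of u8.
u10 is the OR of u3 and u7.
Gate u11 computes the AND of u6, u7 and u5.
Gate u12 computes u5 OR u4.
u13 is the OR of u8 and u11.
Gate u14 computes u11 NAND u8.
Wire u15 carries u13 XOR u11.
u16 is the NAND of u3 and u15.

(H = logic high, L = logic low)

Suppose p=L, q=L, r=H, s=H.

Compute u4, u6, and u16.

u4 = H, u6 = H, u16 = H

u0 = p OR s = L OR H = H
u2 = q XOR u0 = L XOR H = H
u3 = s NAND u0 = H NAND H = L
u4 = u3 NAND u0 = L NAND H = H
u5 = r OR u3 = H OR L = H
u6 = u2 OR u4 OR u5 = H OR H OR H = H
u7 = u5 XNOR u0 = H XNOR H = H
u8 = u0 XNOR r = H XNOR H = H
u11 = u6 AND u7 AND u5 = H AND H AND H = H
u13 = u8 OR u11 = H OR H = H
u15 = u13 XOR u11 = H XOR H = L
u16 = u3 NAND u15 = L NAND L = H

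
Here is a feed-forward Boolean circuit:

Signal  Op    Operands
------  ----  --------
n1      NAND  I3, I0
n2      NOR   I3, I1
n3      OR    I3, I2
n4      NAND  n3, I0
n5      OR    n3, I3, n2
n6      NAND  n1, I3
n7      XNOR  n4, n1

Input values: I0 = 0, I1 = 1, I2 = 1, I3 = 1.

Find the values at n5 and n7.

n1 = I3 NAND I0 = 1 NAND 0 = 1
n2 = I3 NOR I1 = 1 NOR 1 = 0
n3 = I3 OR I2 = 1 OR 1 = 1
n4 = n3 NAND I0 = 1 NAND 0 = 1
n5 = n3 OR I3 OR n2 = 1 OR 1 OR 0 = 1
n7 = n4 XNOR n1 = 1 XNOR 1 = 1

n5 = 1; n7 = 1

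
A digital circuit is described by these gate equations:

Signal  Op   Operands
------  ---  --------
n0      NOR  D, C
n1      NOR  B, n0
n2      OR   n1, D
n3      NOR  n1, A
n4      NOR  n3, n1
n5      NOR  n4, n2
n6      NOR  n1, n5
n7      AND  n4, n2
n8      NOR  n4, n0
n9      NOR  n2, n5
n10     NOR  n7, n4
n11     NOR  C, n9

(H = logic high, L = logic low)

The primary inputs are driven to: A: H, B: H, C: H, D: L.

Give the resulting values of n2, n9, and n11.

n2 = L, n9 = H, n11 = L

n0 = D NOR C = L NOR H = L
n1 = B NOR n0 = H NOR L = L
n2 = n1 OR D = L OR L = L
n3 = n1 NOR A = L NOR H = L
n4 = n3 NOR n1 = L NOR L = H
n5 = n4 NOR n2 = H NOR L = L
n9 = n2 NOR n5 = L NOR L = H
n11 = C NOR n9 = H NOR H = L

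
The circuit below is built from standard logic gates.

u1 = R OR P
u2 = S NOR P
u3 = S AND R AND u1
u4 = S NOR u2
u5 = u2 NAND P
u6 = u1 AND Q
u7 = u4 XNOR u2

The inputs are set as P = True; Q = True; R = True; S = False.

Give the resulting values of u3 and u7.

u3 = False, u7 = False

u1 = R OR P = True OR True = True
u2 = S NOR P = False NOR True = False
u3 = S AND R AND u1 = False AND True AND True = False
u4 = S NOR u2 = False NOR False = True
u7 = u4 XNOR u2 = True XNOR False = False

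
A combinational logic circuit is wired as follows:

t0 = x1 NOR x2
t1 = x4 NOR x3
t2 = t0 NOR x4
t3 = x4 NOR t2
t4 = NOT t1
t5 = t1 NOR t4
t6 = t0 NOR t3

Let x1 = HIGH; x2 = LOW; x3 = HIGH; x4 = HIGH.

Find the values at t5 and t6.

t5 = LOW, t6 = HIGH

t0 = x1 NOR x2 = HIGH NOR LOW = LOW
t1 = x4 NOR x3 = HIGH NOR HIGH = LOW
t2 = t0 NOR x4 = LOW NOR HIGH = LOW
t3 = x4 NOR t2 = HIGH NOR LOW = LOW
t4 = NOT t1 = NOT LOW = HIGH
t5 = t1 NOR t4 = LOW NOR HIGH = LOW
t6 = t0 NOR t3 = LOW NOR LOW = HIGH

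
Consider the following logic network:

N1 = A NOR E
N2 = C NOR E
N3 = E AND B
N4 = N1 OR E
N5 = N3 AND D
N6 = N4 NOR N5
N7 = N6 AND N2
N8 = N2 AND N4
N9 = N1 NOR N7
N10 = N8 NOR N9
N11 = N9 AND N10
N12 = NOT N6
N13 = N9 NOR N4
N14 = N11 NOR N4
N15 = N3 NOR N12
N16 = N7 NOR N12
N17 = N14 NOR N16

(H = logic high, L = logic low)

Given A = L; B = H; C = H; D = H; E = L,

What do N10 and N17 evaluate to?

N10 = H, N17 = H

N1 = A NOR E = L NOR L = H
N2 = C NOR E = H NOR L = L
N3 = E AND B = L AND H = L
N4 = N1 OR E = H OR L = H
N5 = N3 AND D = L AND H = L
N6 = N4 NOR N5 = H NOR L = L
N7 = N6 AND N2 = L AND L = L
N8 = N2 AND N4 = L AND H = L
N9 = N1 NOR N7 = H NOR L = L
N10 = N8 NOR N9 = L NOR L = H
N11 = N9 AND N10 = L AND H = L
N12 = NOT N6 = NOT L = H
N14 = N11 NOR N4 = L NOR H = L
N16 = N7 NOR N12 = L NOR H = L
N17 = N14 NOR N16 = L NOR L = H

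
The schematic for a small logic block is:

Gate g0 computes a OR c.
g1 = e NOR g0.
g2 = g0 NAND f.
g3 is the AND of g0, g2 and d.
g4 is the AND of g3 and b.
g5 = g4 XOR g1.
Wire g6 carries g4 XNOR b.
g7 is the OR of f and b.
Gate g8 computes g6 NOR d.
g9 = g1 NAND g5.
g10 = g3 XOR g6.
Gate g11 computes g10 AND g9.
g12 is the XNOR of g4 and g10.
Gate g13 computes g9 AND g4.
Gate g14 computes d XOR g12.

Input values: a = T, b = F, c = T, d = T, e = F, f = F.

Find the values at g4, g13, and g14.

g4 = F, g13 = F, g14 = F

g0 = a OR c = T OR T = T
g1 = e NOR g0 = F NOR T = F
g2 = g0 NAND f = T NAND F = T
g3 = g0 AND g2 AND d = T AND T AND T = T
g4 = g3 AND b = T AND F = F
g5 = g4 XOR g1 = F XOR F = F
g6 = g4 XNOR b = F XNOR F = T
g9 = g1 NAND g5 = F NAND F = T
g10 = g3 XOR g6 = T XOR T = F
g12 = g4 XNOR g10 = F XNOR F = T
g13 = g9 AND g4 = T AND F = F
g14 = d XOR g12 = T XOR T = F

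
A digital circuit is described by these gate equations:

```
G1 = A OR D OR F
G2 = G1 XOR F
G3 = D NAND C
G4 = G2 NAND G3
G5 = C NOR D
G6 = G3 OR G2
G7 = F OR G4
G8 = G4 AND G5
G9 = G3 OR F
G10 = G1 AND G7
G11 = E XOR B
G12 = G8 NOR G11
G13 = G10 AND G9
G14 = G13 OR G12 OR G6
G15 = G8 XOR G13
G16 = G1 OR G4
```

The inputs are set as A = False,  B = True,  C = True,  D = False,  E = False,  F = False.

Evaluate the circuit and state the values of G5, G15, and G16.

G5 = False, G15 = False, G16 = True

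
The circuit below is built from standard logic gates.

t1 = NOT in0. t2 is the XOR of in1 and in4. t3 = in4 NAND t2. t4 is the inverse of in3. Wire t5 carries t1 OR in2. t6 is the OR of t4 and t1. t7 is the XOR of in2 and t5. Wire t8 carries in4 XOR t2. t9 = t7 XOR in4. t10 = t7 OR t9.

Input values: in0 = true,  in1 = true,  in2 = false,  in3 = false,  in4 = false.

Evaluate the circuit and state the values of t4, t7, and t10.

t4 = true, t7 = false, t10 = false

t1 = NOT in0 = NOT true = false
t4 = NOT in3 = NOT false = true
t5 = t1 OR in2 = false OR false = false
t7 = in2 XOR t5 = false XOR false = false
t9 = t7 XOR in4 = false XOR false = false
t10 = t7 OR t9 = false OR false = false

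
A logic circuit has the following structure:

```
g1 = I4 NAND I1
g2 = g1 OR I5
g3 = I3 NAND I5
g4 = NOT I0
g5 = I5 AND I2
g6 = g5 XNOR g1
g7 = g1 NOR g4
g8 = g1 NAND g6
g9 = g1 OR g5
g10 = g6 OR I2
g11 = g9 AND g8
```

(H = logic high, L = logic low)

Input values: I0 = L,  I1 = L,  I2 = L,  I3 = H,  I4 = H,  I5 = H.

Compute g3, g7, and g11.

g3 = L, g7 = L, g11 = H

g1 = I4 NAND I1 = H NAND L = H
g3 = I3 NAND I5 = H NAND H = L
g4 = NOT I0 = NOT L = H
g5 = I5 AND I2 = H AND L = L
g6 = g5 XNOR g1 = L XNOR H = L
g7 = g1 NOR g4 = H NOR H = L
g8 = g1 NAND g6 = H NAND L = H
g9 = g1 OR g5 = H OR L = H
g11 = g9 AND g8 = H AND H = H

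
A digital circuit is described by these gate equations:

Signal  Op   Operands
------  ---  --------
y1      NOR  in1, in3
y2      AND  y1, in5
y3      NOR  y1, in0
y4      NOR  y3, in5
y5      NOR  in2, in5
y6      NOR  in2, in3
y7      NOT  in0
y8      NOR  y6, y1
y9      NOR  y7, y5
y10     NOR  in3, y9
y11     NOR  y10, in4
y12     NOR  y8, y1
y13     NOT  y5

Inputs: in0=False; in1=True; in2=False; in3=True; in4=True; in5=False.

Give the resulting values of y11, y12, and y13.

y1 = in1 NOR in3 = True NOR True = False
y5 = in2 NOR in5 = False NOR False = True
y6 = in2 NOR in3 = False NOR True = False
y7 = NOT in0 = NOT False = True
y8 = y6 NOR y1 = False NOR False = True
y9 = y7 NOR y5 = True NOR True = False
y10 = in3 NOR y9 = True NOR False = False
y11 = y10 NOR in4 = False NOR True = False
y12 = y8 NOR y1 = True NOR False = False
y13 = NOT y5 = NOT True = False

y11 = False; y12 = False; y13 = False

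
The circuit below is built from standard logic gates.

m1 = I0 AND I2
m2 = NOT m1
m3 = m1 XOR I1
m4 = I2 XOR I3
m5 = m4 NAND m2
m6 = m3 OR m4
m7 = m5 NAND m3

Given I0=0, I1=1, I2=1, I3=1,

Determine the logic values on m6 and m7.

m1 = I0 AND I2 = 0 AND 1 = 0
m2 = NOT m1 = NOT 0 = 1
m3 = m1 XOR I1 = 0 XOR 1 = 1
m4 = I2 XOR I3 = 1 XOR 1 = 0
m5 = m4 NAND m2 = 0 NAND 1 = 1
m6 = m3 OR m4 = 1 OR 0 = 1
m7 = m5 NAND m3 = 1 NAND 1 = 0

m6 = 1  m7 = 0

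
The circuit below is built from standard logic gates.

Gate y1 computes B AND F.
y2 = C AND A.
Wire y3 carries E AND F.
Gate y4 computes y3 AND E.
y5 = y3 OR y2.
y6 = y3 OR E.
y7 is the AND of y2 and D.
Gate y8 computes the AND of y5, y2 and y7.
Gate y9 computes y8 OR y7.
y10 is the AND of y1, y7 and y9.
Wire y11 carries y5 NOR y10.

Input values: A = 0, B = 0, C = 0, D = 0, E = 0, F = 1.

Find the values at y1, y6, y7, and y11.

y1 = 0, y6 = 0, y7 = 0, y11 = 1

y1 = B AND F = 0 AND 1 = 0
y2 = C AND A = 0 AND 0 = 0
y3 = E AND F = 0 AND 1 = 0
y5 = y3 OR y2 = 0 OR 0 = 0
y6 = y3 OR E = 0 OR 0 = 0
y7 = y2 AND D = 0 AND 0 = 0
y8 = y5 AND y2 AND y7 = 0 AND 0 AND 0 = 0
y9 = y8 OR y7 = 0 OR 0 = 0
y10 = y1 AND y7 AND y9 = 0 AND 0 AND 0 = 0
y11 = y5 NOR y10 = 0 NOR 0 = 1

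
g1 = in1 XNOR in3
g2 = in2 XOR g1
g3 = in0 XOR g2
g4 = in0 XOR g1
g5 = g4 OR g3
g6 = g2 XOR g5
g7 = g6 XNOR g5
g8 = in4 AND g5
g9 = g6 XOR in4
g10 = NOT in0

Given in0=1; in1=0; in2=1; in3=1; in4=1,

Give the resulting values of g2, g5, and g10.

g1 = in1 XNOR in3 = 0 XNOR 1 = 0
g2 = in2 XOR g1 = 1 XOR 0 = 1
g3 = in0 XOR g2 = 1 XOR 1 = 0
g4 = in0 XOR g1 = 1 XOR 0 = 1
g5 = g4 OR g3 = 1 OR 0 = 1
g10 = NOT in0 = NOT 1 = 0

g2 = 1, g5 = 1, g10 = 0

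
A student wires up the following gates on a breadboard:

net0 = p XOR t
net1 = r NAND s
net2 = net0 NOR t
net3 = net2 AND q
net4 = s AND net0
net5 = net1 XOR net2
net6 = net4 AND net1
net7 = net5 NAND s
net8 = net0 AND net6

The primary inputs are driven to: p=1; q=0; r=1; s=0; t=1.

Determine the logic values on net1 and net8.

net0 = p XOR t = 1 XOR 1 = 0
net1 = r NAND s = 1 NAND 0 = 1
net4 = s AND net0 = 0 AND 0 = 0
net6 = net4 AND net1 = 0 AND 1 = 0
net8 = net0 AND net6 = 0 AND 0 = 0

net1 = 1, net8 = 0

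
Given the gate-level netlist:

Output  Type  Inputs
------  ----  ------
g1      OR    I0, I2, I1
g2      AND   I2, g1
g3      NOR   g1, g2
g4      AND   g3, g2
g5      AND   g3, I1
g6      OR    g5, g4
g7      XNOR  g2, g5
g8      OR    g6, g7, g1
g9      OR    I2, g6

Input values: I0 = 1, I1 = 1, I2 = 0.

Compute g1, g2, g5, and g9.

g1 = 1, g2 = 0, g5 = 0, g9 = 0

g1 = I0 OR I2 OR I1 = 1 OR 0 OR 1 = 1
g2 = I2 AND g1 = 0 AND 1 = 0
g3 = g1 NOR g2 = 1 NOR 0 = 0
g4 = g3 AND g2 = 0 AND 0 = 0
g5 = g3 AND I1 = 0 AND 1 = 0
g6 = g5 OR g4 = 0 OR 0 = 0
g9 = I2 OR g6 = 0 OR 0 = 0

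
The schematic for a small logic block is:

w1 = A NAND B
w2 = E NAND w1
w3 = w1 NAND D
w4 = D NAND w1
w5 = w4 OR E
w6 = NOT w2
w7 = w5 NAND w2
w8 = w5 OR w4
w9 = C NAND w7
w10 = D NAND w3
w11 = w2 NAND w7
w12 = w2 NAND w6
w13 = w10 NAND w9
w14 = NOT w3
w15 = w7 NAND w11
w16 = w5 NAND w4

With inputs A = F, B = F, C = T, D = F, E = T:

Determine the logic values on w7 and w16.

w7 = T, w16 = F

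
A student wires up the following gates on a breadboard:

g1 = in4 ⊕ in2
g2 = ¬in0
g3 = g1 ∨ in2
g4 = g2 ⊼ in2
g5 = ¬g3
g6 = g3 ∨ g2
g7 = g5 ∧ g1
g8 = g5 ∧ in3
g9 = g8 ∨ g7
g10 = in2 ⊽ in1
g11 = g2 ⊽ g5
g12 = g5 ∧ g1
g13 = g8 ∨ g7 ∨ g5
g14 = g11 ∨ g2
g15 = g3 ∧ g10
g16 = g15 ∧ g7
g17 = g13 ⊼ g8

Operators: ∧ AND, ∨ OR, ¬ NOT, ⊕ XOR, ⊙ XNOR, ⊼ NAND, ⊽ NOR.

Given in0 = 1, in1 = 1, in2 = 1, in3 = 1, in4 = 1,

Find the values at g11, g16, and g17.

g11 = 1, g16 = 0, g17 = 1

g1 = in4 XOR in2 = 1 XOR 1 = 0
g2 = NOT in0 = NOT 1 = 0
g3 = g1 OR in2 = 0 OR 1 = 1
g5 = NOT g3 = NOT 1 = 0
g7 = g5 AND g1 = 0 AND 0 = 0
g8 = g5 AND in3 = 0 AND 1 = 0
g10 = in2 NOR in1 = 1 NOR 1 = 0
g11 = g2 NOR g5 = 0 NOR 0 = 1
g13 = g8 OR g7 OR g5 = 0 OR 0 OR 0 = 0
g15 = g3 AND g10 = 1 AND 0 = 0
g16 = g15 AND g7 = 0 AND 0 = 0
g17 = g13 NAND g8 = 0 NAND 0 = 1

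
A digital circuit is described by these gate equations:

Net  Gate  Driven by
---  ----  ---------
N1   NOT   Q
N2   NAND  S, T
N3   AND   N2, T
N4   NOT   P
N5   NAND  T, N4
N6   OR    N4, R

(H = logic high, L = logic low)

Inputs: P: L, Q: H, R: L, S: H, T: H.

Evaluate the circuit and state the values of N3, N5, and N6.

N3 = L; N5 = L; N6 = H

N2 = S NAND T = H NAND H = L
N3 = N2 AND T = L AND H = L
N4 = NOT P = NOT L = H
N5 = T NAND N4 = H NAND H = L
N6 = N4 OR R = H OR L = H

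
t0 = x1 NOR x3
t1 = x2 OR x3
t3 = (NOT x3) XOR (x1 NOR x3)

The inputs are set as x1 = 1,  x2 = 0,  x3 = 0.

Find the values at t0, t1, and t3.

t0 = 1 NOR 0 = 0
t1 = 0 OR 0 = 0
t3 = (NOT 0) XOR (1 NOR 0) = 1

t0 = 0; t1 = 0; t3 = 1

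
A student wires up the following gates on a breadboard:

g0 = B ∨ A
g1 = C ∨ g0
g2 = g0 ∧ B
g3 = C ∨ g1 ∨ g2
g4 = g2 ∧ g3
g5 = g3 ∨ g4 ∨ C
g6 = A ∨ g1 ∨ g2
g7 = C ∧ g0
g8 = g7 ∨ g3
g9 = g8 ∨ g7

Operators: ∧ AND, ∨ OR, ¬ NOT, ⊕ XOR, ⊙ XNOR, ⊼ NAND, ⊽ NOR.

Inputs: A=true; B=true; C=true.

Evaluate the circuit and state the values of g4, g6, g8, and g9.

g0 = B OR A = true OR true = true
g1 = C OR g0 = true OR true = true
g2 = g0 AND B = true AND true = true
g3 = C OR g1 OR g2 = true OR true OR true = true
g4 = g2 AND g3 = true AND true = true
g6 = A OR g1 OR g2 = true OR true OR true = true
g7 = C AND g0 = true AND true = true
g8 = g7 OR g3 = true OR true = true
g9 = g8 OR g7 = true OR true = true

g4 = true  g6 = true  g8 = true  g9 = true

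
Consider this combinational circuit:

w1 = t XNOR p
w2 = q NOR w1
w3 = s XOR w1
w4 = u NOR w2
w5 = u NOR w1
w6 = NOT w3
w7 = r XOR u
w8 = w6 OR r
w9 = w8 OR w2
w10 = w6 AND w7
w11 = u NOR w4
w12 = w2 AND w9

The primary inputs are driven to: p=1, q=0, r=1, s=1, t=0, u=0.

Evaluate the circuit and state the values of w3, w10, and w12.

w3 = 1, w10 = 0, w12 = 1

w1 = t XNOR p = 0 XNOR 1 = 0
w2 = q NOR w1 = 0 NOR 0 = 1
w3 = s XOR w1 = 1 XOR 0 = 1
w6 = NOT w3 = NOT 1 = 0
w7 = r XOR u = 1 XOR 0 = 1
w8 = w6 OR r = 0 OR 1 = 1
w9 = w8 OR w2 = 1 OR 1 = 1
w10 = w6 AND w7 = 0 AND 1 = 0
w12 = w2 AND w9 = 1 AND 1 = 1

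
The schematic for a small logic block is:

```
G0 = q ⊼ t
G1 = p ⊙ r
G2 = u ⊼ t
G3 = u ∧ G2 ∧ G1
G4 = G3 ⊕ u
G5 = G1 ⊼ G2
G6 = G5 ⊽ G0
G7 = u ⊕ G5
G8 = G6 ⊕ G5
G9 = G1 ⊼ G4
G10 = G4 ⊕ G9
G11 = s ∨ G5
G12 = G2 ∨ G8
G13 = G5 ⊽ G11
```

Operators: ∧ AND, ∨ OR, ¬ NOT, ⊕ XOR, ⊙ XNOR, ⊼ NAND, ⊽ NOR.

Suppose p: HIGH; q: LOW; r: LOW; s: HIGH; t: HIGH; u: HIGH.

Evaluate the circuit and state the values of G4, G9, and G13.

G4 = HIGH, G9 = HIGH, G13 = LOW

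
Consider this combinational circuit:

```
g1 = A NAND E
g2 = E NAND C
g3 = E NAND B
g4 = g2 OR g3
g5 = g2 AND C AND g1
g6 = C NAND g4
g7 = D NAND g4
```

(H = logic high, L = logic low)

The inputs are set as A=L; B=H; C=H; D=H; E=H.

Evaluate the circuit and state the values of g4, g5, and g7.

g4 = L; g5 = L; g7 = H

g1 = A NAND E = L NAND H = H
g2 = E NAND C = H NAND H = L
g3 = E NAND B = H NAND H = L
g4 = g2 OR g3 = L OR L = L
g5 = g2 AND C AND g1 = L AND H AND H = L
g7 = D NAND g4 = H NAND L = H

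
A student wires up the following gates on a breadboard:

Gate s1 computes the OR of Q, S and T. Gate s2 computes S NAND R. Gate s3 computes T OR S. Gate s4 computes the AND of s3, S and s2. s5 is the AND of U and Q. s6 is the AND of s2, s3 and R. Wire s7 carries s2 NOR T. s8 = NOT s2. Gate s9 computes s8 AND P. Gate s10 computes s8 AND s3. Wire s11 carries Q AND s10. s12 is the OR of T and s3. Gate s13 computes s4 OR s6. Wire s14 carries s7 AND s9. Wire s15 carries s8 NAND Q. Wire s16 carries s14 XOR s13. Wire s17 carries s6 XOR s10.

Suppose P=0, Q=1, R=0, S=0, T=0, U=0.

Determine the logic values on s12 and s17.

s2 = S NAND R = 0 NAND 0 = 1
s3 = T OR S = 0 OR 0 = 0
s6 = s2 AND s3 AND R = 1 AND 0 AND 0 = 0
s8 = NOT s2 = NOT 1 = 0
s10 = s8 AND s3 = 0 AND 0 = 0
s12 = T OR s3 = 0 OR 0 = 0
s17 = s6 XOR s10 = 0 XOR 0 = 0

s12 = 0, s17 = 0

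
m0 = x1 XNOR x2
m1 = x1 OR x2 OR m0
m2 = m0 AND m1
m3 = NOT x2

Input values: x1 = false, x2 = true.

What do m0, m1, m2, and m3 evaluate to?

m0 = false, m1 = true, m2 = false, m3 = false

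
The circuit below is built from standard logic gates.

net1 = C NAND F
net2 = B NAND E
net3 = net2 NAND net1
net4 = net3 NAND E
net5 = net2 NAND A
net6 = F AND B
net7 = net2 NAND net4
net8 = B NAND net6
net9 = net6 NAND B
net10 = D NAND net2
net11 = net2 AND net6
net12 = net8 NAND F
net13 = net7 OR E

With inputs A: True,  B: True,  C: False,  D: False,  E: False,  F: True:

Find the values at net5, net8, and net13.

net5 = False  net8 = False  net13 = False

net1 = C NAND F = False NAND True = True
net2 = B NAND E = True NAND False = True
net3 = net2 NAND net1 = True NAND True = False
net4 = net3 NAND E = False NAND False = True
net5 = net2 NAND A = True NAND True = False
net6 = F AND B = True AND True = True
net7 = net2 NAND net4 = True NAND True = False
net8 = B NAND net6 = True NAND True = False
net13 = net7 OR E = False OR False = False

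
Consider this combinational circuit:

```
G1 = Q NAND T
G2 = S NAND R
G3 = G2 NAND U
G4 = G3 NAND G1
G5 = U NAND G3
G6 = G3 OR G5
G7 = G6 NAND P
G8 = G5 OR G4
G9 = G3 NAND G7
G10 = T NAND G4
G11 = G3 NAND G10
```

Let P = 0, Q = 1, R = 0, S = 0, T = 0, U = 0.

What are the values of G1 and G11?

G1 = 1; G11 = 0

G1 = Q NAND T = 1 NAND 0 = 1
G2 = S NAND R = 0 NAND 0 = 1
G3 = G2 NAND U = 1 NAND 0 = 1
G4 = G3 NAND G1 = 1 NAND 1 = 0
G10 = T NAND G4 = 0 NAND 0 = 1
G11 = G3 NAND G10 = 1 NAND 1 = 0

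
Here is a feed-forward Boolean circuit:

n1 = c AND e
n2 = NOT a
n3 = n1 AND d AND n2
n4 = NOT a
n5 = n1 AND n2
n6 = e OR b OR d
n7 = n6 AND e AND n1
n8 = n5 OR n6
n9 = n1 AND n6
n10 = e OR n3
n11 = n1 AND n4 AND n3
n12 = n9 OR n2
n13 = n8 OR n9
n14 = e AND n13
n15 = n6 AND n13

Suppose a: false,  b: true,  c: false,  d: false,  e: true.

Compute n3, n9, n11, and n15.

n1 = c AND e = false AND true = false
n2 = NOT a = NOT false = true
n3 = n1 AND d AND n2 = false AND false AND true = false
n4 = NOT a = NOT false = true
n5 = n1 AND n2 = false AND true = false
n6 = e OR b OR d = true OR true OR false = true
n8 = n5 OR n6 = false OR true = true
n9 = n1 AND n6 = false AND true = false
n11 = n1 AND n4 AND n3 = false AND true AND false = false
n13 = n8 OR n9 = true OR false = true
n15 = n6 AND n13 = true AND true = true

n3 = false, n9 = false, n11 = false, n15 = true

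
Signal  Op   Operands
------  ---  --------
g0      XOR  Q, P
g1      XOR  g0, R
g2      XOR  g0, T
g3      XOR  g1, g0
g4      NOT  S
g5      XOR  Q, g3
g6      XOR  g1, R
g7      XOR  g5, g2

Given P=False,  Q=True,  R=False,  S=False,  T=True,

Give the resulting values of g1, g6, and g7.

g1 = True  g6 = True  g7 = True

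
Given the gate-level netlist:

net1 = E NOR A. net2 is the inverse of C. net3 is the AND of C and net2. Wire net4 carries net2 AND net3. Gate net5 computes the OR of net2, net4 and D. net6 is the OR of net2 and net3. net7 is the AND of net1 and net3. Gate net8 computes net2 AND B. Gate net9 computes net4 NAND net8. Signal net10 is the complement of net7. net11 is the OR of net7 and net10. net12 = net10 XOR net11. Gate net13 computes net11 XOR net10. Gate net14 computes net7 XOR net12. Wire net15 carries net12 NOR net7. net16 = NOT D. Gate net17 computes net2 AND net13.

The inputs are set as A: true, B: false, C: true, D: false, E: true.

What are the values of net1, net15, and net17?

net1 = false, net15 = true, net17 = false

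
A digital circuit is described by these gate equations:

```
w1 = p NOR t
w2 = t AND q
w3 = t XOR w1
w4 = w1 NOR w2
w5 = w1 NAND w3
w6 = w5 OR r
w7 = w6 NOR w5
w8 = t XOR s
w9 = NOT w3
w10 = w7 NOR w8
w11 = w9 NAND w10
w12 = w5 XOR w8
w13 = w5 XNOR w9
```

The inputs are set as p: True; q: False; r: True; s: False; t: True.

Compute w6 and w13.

w6 = True, w13 = False

w1 = p NOR t = True NOR True = False
w3 = t XOR w1 = True XOR False = True
w5 = w1 NAND w3 = False NAND True = True
w6 = w5 OR r = True OR True = True
w9 = NOT w3 = NOT True = False
w13 = w5 XNOR w9 = True XNOR False = False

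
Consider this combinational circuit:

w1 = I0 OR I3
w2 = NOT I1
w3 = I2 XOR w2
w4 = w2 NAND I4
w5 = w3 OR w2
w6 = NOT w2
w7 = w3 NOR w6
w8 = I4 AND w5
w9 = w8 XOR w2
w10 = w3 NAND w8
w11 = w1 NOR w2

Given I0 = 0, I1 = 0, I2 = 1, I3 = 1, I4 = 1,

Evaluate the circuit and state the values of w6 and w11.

w6 = 0; w11 = 0

w1 = I0 OR I3 = 0 OR 1 = 1
w2 = NOT I1 = NOT 0 = 1
w6 = NOT w2 = NOT 1 = 0
w11 = w1 NOR w2 = 1 NOR 1 = 0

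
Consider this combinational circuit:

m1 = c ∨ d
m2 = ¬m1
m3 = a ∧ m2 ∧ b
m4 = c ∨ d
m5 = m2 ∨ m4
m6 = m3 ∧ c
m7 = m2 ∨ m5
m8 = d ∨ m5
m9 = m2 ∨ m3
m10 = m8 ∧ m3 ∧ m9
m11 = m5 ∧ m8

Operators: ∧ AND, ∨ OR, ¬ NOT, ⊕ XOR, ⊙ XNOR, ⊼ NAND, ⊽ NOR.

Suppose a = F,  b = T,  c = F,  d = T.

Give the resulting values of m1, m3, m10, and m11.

m1 = T; m3 = F; m10 = F; m11 = T

m1 = c OR d = F OR T = T
m2 = NOT m1 = NOT T = F
m3 = a AND m2 AND b = F AND F AND T = F
m4 = c OR d = F OR T = T
m5 = m2 OR m4 = F OR T = T
m8 = d OR m5 = T OR T = T
m9 = m2 OR m3 = F OR F = F
m10 = m8 AND m3 AND m9 = T AND F AND F = F
m11 = m5 AND m8 = T AND T = T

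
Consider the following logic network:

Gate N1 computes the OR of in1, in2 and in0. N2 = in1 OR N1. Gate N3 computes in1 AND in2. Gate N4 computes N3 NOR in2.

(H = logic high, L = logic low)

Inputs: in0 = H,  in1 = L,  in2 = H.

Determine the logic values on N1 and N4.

N1 = H  N4 = L

N1 = in1 OR in2 OR in0 = L OR H OR H = H
N3 = in1 AND in2 = L AND H = L
N4 = N3 NOR in2 = L NOR H = L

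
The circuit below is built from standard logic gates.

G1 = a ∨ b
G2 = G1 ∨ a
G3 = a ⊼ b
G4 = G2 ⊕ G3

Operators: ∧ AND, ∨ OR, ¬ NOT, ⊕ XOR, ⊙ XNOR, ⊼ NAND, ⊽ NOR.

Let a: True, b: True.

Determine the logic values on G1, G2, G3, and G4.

G1 = True, G2 = True, G3 = False, G4 = True

G1 = a OR b = True OR True = True
G2 = G1 OR a = True OR True = True
G3 = a NAND b = True NAND True = False
G4 = G2 XOR G3 = True XOR False = True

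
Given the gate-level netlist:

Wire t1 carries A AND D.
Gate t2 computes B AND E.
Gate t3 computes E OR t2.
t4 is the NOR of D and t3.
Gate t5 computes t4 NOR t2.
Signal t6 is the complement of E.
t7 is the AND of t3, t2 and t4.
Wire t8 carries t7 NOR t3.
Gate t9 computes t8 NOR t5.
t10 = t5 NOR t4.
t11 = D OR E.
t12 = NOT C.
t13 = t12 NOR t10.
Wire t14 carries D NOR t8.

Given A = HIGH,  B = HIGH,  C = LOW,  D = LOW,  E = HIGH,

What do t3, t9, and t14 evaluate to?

t3 = HIGH, t9 = HIGH, t14 = HIGH

t2 = B AND E = HIGH AND HIGH = HIGH
t3 = E OR t2 = HIGH OR HIGH = HIGH
t4 = D NOR t3 = LOW NOR HIGH = LOW
t5 = t4 NOR t2 = LOW NOR HIGH = LOW
t7 = t3 AND t2 AND t4 = HIGH AND HIGH AND LOW = LOW
t8 = t7 NOR t3 = LOW NOR HIGH = LOW
t9 = t8 NOR t5 = LOW NOR LOW = HIGH
t14 = D NOR t8 = LOW NOR LOW = HIGH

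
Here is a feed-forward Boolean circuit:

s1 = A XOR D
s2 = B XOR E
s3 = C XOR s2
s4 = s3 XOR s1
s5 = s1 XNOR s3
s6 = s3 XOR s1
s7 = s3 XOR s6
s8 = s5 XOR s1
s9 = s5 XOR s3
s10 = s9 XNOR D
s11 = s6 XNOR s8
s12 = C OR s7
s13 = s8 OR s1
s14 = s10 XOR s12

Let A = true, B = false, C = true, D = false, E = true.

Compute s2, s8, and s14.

s2 = true  s8 = true  s14 = false

s1 = A XOR D = true XOR false = true
s2 = B XOR E = false XOR true = true
s3 = C XOR s2 = true XOR true = false
s5 = s1 XNOR s3 = true XNOR false = false
s6 = s3 XOR s1 = false XOR true = true
s7 = s3 XOR s6 = false XOR true = true
s8 = s5 XOR s1 = false XOR true = true
s9 = s5 XOR s3 = false XOR false = false
s10 = s9 XNOR D = false XNOR false = true
s12 = C OR s7 = true OR true = true
s14 = s10 XOR s12 = true XOR true = false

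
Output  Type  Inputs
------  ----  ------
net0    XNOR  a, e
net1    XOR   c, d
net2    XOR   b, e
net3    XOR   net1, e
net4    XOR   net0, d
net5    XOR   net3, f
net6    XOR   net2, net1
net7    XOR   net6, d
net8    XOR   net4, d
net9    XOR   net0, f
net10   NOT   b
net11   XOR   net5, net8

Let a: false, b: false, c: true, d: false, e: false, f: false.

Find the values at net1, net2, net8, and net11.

net0 = a XNOR e = false XNOR false = true
net1 = c XOR d = true XOR false = true
net2 = b XOR e = false XOR false = false
net3 = net1 XOR e = true XOR false = true
net4 = net0 XOR d = true XOR false = true
net5 = net3 XOR f = true XOR false = true
net8 = net4 XOR d = true XOR false = true
net11 = net5 XOR net8 = true XOR true = false

net1 = true, net2 = false, net8 = true, net11 = false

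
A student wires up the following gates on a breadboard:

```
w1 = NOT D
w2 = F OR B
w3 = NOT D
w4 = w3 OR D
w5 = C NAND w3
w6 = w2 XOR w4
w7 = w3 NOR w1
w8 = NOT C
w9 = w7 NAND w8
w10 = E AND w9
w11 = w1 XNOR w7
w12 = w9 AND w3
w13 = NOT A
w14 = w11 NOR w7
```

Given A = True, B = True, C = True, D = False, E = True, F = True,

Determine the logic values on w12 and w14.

w12 = True, w14 = True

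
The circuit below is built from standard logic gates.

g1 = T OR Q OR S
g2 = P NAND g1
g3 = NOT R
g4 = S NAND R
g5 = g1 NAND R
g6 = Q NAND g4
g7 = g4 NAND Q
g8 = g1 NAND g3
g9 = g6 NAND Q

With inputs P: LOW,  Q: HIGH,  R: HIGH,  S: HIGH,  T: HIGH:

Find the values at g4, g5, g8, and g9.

g4 = LOW, g5 = LOW, g8 = HIGH, g9 = LOW

g1 = T OR Q OR S = HIGH OR HIGH OR HIGH = HIGH
g3 = NOT R = NOT HIGH = LOW
g4 = S NAND R = HIGH NAND HIGH = LOW
g5 = g1 NAND R = HIGH NAND HIGH = LOW
g6 = Q NAND g4 = HIGH NAND LOW = HIGH
g8 = g1 NAND g3 = HIGH NAND LOW = HIGH
g9 = g6 NAND Q = HIGH NAND HIGH = LOW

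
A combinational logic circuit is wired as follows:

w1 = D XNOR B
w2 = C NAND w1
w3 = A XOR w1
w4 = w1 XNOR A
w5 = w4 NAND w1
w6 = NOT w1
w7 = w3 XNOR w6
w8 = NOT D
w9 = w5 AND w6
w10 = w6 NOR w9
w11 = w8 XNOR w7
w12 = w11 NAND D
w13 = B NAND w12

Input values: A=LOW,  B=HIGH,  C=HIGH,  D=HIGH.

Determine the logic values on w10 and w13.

w1 = D XNOR B = HIGH XNOR HIGH = HIGH
w3 = A XOR w1 = LOW XOR HIGH = HIGH
w4 = w1 XNOR A = HIGH XNOR LOW = LOW
w5 = w4 NAND w1 = LOW NAND HIGH = HIGH
w6 = NOT w1 = NOT HIGH = LOW
w7 = w3 XNOR w6 = HIGH XNOR LOW = LOW
w8 = NOT D = NOT HIGH = LOW
w9 = w5 AND w6 = HIGH AND LOW = LOW
w10 = w6 NOR w9 = LOW NOR LOW = HIGH
w11 = w8 XNOR w7 = LOW XNOR LOW = HIGH
w12 = w11 NAND D = HIGH NAND HIGH = LOW
w13 = B NAND w12 = HIGH NAND LOW = HIGH

w10 = HIGH, w13 = HIGH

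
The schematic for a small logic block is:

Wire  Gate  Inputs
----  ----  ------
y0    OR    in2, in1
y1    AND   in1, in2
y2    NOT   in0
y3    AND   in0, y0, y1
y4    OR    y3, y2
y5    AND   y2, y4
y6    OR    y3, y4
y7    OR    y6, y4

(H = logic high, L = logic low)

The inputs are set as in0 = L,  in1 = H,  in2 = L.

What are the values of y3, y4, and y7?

y0 = in2 OR in1 = L OR H = H
y1 = in1 AND in2 = H AND L = L
y2 = NOT in0 = NOT L = H
y3 = in0 AND y0 AND y1 = L AND H AND L = L
y4 = y3 OR y2 = L OR H = H
y6 = y3 OR y4 = L OR H = H
y7 = y6 OR y4 = H OR H = H

y3 = L, y4 = H, y7 = H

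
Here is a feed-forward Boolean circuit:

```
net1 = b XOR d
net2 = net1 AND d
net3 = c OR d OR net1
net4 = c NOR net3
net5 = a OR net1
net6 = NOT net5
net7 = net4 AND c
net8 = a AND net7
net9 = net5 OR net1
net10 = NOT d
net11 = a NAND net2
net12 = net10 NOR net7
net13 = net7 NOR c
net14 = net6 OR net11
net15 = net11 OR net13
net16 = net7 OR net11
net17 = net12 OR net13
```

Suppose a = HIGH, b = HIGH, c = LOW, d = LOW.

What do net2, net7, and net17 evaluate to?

net2 = LOW, net7 = LOW, net17 = HIGH

net1 = b XOR d = HIGH XOR LOW = HIGH
net2 = net1 AND d = HIGH AND LOW = LOW
net3 = c OR d OR net1 = LOW OR LOW OR HIGH = HIGH
net4 = c NOR net3 = LOW NOR HIGH = LOW
net7 = net4 AND c = LOW AND LOW = LOW
net10 = NOT d = NOT LOW = HIGH
net12 = net10 NOR net7 = HIGH NOR LOW = LOW
net13 = net7 NOR c = LOW NOR LOW = HIGH
net17 = net12 OR net13 = LOW OR HIGH = HIGH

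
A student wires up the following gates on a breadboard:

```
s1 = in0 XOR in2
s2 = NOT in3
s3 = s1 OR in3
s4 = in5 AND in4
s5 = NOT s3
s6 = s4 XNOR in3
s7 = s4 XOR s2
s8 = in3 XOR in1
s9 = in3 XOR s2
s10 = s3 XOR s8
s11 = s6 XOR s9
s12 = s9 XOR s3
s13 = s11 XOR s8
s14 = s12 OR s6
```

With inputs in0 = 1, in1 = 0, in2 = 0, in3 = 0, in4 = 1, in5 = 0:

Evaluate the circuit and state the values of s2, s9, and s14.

s2 = 1  s9 = 1  s14 = 1

s1 = in0 XOR in2 = 1 XOR 0 = 1
s2 = NOT in3 = NOT 0 = 1
s3 = s1 OR in3 = 1 OR 0 = 1
s4 = in5 AND in4 = 0 AND 1 = 0
s6 = s4 XNOR in3 = 0 XNOR 0 = 1
s9 = in3 XOR s2 = 0 XOR 1 = 1
s12 = s9 XOR s3 = 1 XOR 1 = 0
s14 = s12 OR s6 = 0 OR 1 = 1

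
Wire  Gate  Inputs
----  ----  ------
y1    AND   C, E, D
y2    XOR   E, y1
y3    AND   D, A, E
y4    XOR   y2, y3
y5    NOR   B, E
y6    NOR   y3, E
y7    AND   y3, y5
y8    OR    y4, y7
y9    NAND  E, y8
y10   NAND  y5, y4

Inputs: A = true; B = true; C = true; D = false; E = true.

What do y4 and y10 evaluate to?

y4 = true; y10 = true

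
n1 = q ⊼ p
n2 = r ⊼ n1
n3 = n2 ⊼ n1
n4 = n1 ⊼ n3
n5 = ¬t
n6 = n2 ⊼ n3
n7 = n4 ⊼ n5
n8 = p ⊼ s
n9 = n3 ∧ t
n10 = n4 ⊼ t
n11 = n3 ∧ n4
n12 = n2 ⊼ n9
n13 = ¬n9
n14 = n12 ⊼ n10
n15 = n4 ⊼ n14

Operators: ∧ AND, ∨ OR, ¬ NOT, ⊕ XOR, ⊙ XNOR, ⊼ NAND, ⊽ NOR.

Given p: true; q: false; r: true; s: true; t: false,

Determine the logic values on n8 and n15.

n1 = q NAND p = false NAND true = true
n2 = r NAND n1 = true NAND true = false
n3 = n2 NAND n1 = false NAND true = true
n4 = n1 NAND n3 = true NAND true = false
n8 = p NAND s = true NAND true = false
n9 = n3 AND t = true AND false = false
n10 = n4 NAND t = false NAND false = true
n12 = n2 NAND n9 = false NAND false = true
n14 = n12 NAND n10 = true NAND true = false
n15 = n4 NAND n14 = false NAND false = true

n8 = false, n15 = true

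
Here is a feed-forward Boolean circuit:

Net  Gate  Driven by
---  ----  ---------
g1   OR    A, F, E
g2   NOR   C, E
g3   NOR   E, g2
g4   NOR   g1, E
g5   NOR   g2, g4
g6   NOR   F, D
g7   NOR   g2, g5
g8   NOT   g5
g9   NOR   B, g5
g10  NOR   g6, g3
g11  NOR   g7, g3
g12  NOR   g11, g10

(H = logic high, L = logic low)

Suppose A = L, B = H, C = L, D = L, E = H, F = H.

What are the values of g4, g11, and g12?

g4 = L; g11 = H; g12 = L

g1 = A OR F OR E = L OR H OR H = H
g2 = C NOR E = L NOR H = L
g3 = E NOR g2 = H NOR L = L
g4 = g1 NOR E = H NOR H = L
g5 = g2 NOR g4 = L NOR L = H
g6 = F NOR D = H NOR L = L
g7 = g2 NOR g5 = L NOR H = L
g10 = g6 NOR g3 = L NOR L = H
g11 = g7 NOR g3 = L NOR L = H
g12 = g11 NOR g10 = H NOR H = L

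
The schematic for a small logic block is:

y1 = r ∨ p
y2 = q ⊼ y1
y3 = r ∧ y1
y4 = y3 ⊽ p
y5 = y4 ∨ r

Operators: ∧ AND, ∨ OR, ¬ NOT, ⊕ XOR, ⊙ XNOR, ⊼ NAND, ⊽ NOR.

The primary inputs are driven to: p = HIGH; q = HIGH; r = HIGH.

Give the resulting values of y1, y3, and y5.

y1 = HIGH, y3 = HIGH, y5 = HIGH

y1 = r OR p = HIGH OR HIGH = HIGH
y3 = r AND y1 = HIGH AND HIGH = HIGH
y4 = y3 NOR p = HIGH NOR HIGH = LOW
y5 = y4 OR r = LOW OR HIGH = HIGH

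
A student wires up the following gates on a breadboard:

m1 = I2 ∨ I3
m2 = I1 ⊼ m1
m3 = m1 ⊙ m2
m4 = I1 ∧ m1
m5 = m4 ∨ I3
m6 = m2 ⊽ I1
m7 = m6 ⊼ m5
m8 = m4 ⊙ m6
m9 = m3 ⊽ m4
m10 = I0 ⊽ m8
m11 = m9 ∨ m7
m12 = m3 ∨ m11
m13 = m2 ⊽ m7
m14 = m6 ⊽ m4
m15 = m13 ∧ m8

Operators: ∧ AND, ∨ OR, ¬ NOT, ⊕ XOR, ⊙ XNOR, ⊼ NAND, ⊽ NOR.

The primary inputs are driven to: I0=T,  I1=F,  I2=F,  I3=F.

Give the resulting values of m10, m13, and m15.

m1 = I2 OR I3 = F OR F = F
m2 = I1 NAND m1 = F NAND F = T
m4 = I1 AND m1 = F AND F = F
m5 = m4 OR I3 = F OR F = F
m6 = m2 NOR I1 = T NOR F = F
m7 = m6 NAND m5 = F NAND F = T
m8 = m4 XNOR m6 = F XNOR F = T
m10 = I0 NOR m8 = T NOR T = F
m13 = m2 NOR m7 = T NOR T = F
m15 = m13 AND m8 = F AND T = F

m10 = F, m13 = F, m15 = F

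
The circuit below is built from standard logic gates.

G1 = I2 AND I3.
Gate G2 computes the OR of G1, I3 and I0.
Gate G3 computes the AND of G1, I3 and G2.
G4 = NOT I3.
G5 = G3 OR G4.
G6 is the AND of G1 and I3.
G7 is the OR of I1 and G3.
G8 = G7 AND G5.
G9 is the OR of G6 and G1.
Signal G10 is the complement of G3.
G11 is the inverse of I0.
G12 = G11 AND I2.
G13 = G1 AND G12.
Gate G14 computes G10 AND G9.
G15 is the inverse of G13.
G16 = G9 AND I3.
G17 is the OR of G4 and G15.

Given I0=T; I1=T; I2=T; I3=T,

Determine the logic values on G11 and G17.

G11 = F, G17 = T

G1 = I2 AND I3 = T AND T = T
G4 = NOT I3 = NOT T = F
G11 = NOT I0 = NOT T = F
G12 = G11 AND I2 = F AND T = F
G13 = G1 AND G12 = T AND F = F
G15 = NOT G13 = NOT F = T
G17 = G4 OR G15 = F OR T = T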